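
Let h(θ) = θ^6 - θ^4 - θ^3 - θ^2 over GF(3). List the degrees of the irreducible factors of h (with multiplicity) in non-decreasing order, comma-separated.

1, 1, 1, 1, 2

Roots in GF(3): h(0) = 0 → root; h(1) = 1; h(2) = 0 → root.
Linear factors from roots: (θ), (θ + 1).
Complete factorization: h(θ) = (θ)^2·(θ + 1)^2·(θ^2 + θ - 1).
Factor degrees with multiplicity: 1 + 1 + 1 + 1 + 2 = 6.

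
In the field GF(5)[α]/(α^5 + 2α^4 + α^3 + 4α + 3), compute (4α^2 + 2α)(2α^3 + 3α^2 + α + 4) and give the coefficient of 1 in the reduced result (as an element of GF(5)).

Multiply in GF(5)[α]: (4α^2 + 2α)·(2α^3 + 3α^2 + α + 4) = 3α^5 + α^4 + 3α^2 + 3α.
Reduce using α^5 ≡ 3α^4 + 4α^3 + α + 2 (mod α^5 + 2α^4 + α^3 + 4α + 3).
Reduced: 2α^3 + 3α^2 + α + 1.

1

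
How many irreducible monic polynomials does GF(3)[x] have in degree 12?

44220

The number of monic irreducibles of degree 12 over GF(3) is (1/12)·Σ_{d∣12} μ(12/d) 3^d.
Divisors of 12: 1, 2, 3, 4, 6, 12; μ(12/d) for each: 0, 1, 0, -1, -1, 1.
Σ = 3^2 − 3^4 − 3^6 + 3^12 = 530640.
N = 530640/12 = 44220.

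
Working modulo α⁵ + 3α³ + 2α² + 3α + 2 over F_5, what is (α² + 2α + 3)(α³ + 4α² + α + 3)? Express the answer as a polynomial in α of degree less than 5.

α^4 + 4α^3 + α + 2

Multiply in F_5[α]: (α² + 2α + 3)·(α³ + 4α² + α + 3) = α⁵ + α⁴ + 2α³ + 2α² + 4α + 4.
Reduce using α⁵ ≡ 2α³ + 3α² + 2α + 3 (mod α⁵ + 3α³ + 2α² + 3α + 2).
Reduced: α⁴ + 4α³ + α + 2.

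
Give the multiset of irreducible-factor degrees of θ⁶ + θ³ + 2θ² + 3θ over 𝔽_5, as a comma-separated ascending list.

Write f(θ) = θ⁶ + θ³ + 2θ² + 3θ.
Roots in 𝔽_5: f(0) = 0 → root; f(1) = 2; f(2) = 1; f(3) = 3; f(4) = 4.
Linear factors from roots: (θ).
Complete factorization: f(θ) = (θ)·(θ² + θ + 2)·(θ³ + 4θ² + 4θ + 4).
Factor degrees with multiplicity: 1 + 2 + 3 = 6.

1, 2, 3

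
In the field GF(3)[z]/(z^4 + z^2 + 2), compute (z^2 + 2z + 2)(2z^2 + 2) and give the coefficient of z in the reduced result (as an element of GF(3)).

1

Multiply in GF(3)[z]: (z^2 + 2z + 2)·(2z^2 + 2) = 2z^4 + z^3 + z + 1.
Reduce using z^4 ≡ 2z^2 + 1 (mod z^4 + z^2 + 2).
Reduced: z^3 + z^2 + z.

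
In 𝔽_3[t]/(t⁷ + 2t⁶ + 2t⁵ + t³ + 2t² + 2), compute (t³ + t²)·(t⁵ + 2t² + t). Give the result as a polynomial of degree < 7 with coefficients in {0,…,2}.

t^5 + 2t^4 + 2t^2 + t + 2

Multiply in 𝔽_3[t]: (t³ + t²)·(t⁵ + 2t² + t) = t⁸ + t⁷ + 2t⁵ + t³.
Reduce using t⁷ ≡ t⁶ + t⁵ + 2t³ + t² + 1 (mod t⁷ + 2t⁶ + 2t⁵ + t³ + 2t² + 2).
Reduced: t⁵ + 2t⁴ + 2t² + t + 2.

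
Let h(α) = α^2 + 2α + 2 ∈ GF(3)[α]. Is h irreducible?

Check for roots in GF(3): h(0) = 2; h(1) = 2; h(2) = 1.
No roots. A degree-2 polynomial over a field with no linear factor is irreducible.

Yes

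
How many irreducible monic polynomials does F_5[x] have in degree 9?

217000

By the necklace-counting formula, N_5(9) = (1/9) Σ_{d|9} μ(9/d)·5^d.
Divisors of 9: 1, 3, 9; μ(9/d) for each: 0, -1, 1.
Σ = − 5^3 + 5^9 = 1953000.
N = 1953000/9 = 217000.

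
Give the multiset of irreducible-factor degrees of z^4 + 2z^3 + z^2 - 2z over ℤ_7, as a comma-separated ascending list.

1, 1, 2

Write f(z) = z^4 + 2z^3 + z^2 - 2z.
Linear factors from roots: (z), (z + 3).
Complete factorization: f(z) = (z)·(z + 3)·(z^2 - z - 3).
Factor degrees with multiplicity: 1 + 1 + 2 = 4.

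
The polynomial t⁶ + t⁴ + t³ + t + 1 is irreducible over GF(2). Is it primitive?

Write f(t) = t⁶ + t⁴ + t³ + t + 1.
|GF(2^6)^×| = 2^6 − 1 = 63. Prime factorization: 63 = 3^2·7.
f is primitive ⇔ t has order 63 in GF(2)[t]/(f), i.e. t^(63/q) ≠ 1 for each prime q | 63.
t^(21) mod f = t³ + t² + t.
t^(9) mod f = t⁵ + t⁴ + t² + 1.
None equal 1, so t has full order 63; f is primitive.

Yes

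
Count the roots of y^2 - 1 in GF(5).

2

Write h(y) = y^2 - 1.
Evaluate at each of the 5 elements of GF(5):
h(0) = 4; h(1) = 0 → root; h(2) = 3; h(3) = 3; h(4) = 0 → root.
Roots: {1, 4}.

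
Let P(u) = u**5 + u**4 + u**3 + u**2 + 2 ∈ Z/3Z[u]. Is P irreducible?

Check for roots in Z/3Z: P(0) = 2; P(1) = 0 → root; P(2) = 2.
P(1) = 0, so (u − 1) divides P(u); P is reducible.

No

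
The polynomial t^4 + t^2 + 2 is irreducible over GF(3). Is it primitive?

Write f(t) = t^4 + t^2 + 2.
|GF(3^4)^×| = 3^4 − 1 = 80. Prime factorization: 80 = 2^4·5.
f is primitive ⇔ t has order 80 in GF(3)[t]/(f), i.e. t^(80/q) ≠ 1 for each prime q | 80.
t^(40) mod f = 2.
t^(16) mod f = 1
Since t^(16) = 1, the order of t divides 16 < 80; not primitive.

No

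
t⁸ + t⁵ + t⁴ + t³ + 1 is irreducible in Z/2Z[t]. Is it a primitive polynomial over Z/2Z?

No

Write f(t) = t⁸ + t⁵ + t⁴ + t³ + 1.
|GF(2^8)^×| = 2^8 − 1 = 255. Prime factorization: 255 = 3·5·17.
f is primitive ⇔ t has order 255 in GF(2)[t]/(f), i.e. t^(255/q) ≠ 1 for each prime q | 255.
t^(85) mod f = 1
t^(51) mod f = 1
t^(15) mod f = t⁶ + t³ + t² + t.
Since t^(85) = 1, the order of t divides 85 < 255; not primitive.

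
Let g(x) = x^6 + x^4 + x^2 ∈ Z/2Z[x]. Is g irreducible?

No

Check for roots in Z/2Z: g(0) = 0 → root; g(1) = 1.
g(0) = 0, so (x) divides g(x); g is reducible.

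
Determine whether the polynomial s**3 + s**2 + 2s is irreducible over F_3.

No

Write h(s) = s**3 + s**2 + 2s.
Check for roots in F_3: h(0) = 0 → root; h(1) = 1; h(2) = 1.
h(0) = 0, so (s) divides h(s); h is reducible.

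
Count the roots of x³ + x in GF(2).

Write g(x) = x³ + x.
Evaluate at each of the 2 elements of GF(2):
g(0) = 0 → root; g(1) = 0 → root.
Roots: {0, 1}.

2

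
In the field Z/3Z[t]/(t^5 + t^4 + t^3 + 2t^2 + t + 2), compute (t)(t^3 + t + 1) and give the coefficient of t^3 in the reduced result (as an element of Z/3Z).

0

Multiply in Z/3Z[t]: (t)·(t^3 + t + 1) = t^4 + t^2 + t.
Reduced: t^4 + t^2 + t.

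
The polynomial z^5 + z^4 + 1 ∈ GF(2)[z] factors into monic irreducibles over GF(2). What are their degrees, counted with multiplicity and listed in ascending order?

2, 3

Write h(z) = z^5 + z^4 + 1.
Roots in GF(2): h(0) = 1; h(1) = 1.
Complete factorization: h(z) = (z^2 + z + 1)·(z^3 + z + 1).
Factor degrees with multiplicity: 2 + 3 = 5.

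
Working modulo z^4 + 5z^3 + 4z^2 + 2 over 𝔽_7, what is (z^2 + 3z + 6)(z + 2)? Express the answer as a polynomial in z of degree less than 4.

z^3 + 5z^2 + 5z + 5

Multiply in 𝔽_7[z]: (z^2 + 3z + 6)·(z + 2) = z^3 + 5z^2 + 5z + 5.
Reduced: z^3 + 5z^2 + 5z + 5.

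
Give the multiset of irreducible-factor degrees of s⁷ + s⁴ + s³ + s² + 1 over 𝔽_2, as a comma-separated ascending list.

7

Write h(s) = s⁷ + s⁴ + s³ + s² + 1.
Roots in 𝔽_2: h(0) = 1; h(1) = 1.
Complete factorization: h(s) = (s⁷ + s⁴ + s³ + s² + 1).
Factor degrees with multiplicity: 7 = 7.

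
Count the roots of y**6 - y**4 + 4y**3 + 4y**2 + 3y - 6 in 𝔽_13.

Write P(y) = y**6 - y**4 + 4y**3 + 4y**2 + 3y - 6.
Evaluate at each of the 13 elements of 𝔽_13:
P(0) = 7; P(1) = 5; P(2) = 5; P(3) = 2; P(4) = 6; P(5) = 9; P(6) = 9; P(7) = 0 → root; P(8) = 6; P(9) = 3; P(10) = 2; P(11) = 7; P(12) = 4.
Roots: {7}.

1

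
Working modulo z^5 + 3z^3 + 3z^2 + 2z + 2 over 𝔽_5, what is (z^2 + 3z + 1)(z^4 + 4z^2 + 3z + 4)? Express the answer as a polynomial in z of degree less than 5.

Multiply in 𝔽_5[z]: (z^2 + 3z + 1)·(z^4 + 4z^2 + 3z + 4) = z^6 + 3z^5 + 2z^2 + 4.
Reduce using z^5 ≡ 2z^3 + 2z^2 + 3z + 3 (mod z^5 + 3z^3 + 3z^2 + 2z + 2).
Reduced: 2z^4 + 3z^3 + z^2 + 2z + 3.

2z^4 + 3z^3 + z^2 + 2z + 3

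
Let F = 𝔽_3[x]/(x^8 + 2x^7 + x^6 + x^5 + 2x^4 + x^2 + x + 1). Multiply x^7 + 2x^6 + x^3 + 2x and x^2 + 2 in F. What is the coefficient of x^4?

Multiply in 𝔽_3[x]: (x^7 + 2x^6 + x^3 + 2x)·(x^2 + 2) = x^9 + 2x^8 + 2x^7 + x^6 + x^5 + x^3 + x.
Reduce using x^8 ≡ x^7 + 2x^6 + 2x^5 + x^4 + 2x^2 + 2x + 2 (mod x^8 + 2x^7 + x^6 + x^5 + 2x^4 + x^2 + x + 1).
Reduced: x^7 + 2x^5 + 2x^2.

0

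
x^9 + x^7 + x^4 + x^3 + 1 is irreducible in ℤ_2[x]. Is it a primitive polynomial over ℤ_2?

Write f(x) = x^9 + x^7 + x^4 + x^3 + 1.
|GF(2^9)^×| = 2^9 − 1 = 511. Prime factorization: 511 = 7·73.
f is primitive ⇔ x has order 511 in GF(2)[x]/(f), i.e. x^(511/q) ≠ 1 for each prime q | 511.
x^(73) mod f = 1
x^(7) mod f = x^7.
Since x^(73) = 1, the order of x divides 73 < 511; not primitive.

No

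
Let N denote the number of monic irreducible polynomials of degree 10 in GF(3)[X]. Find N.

Gauss's count: N_{3}(10) = (1/10) Σ_{d|10} μ(10/d)·3^d.
Divisors of 10: 1, 2, 5, 10; μ(10/d) for each: 1, -1, -1, 1.
Σ = 3^1 − 3^2 − 3^5 + 3^10 = 58800.
N = 58800/10 = 5880.

5880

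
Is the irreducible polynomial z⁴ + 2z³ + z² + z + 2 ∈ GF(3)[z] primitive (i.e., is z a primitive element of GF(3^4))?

Write f(z) = z⁴ + 2z³ + z² + z + 2.
|GF(3^4)^×| = 3^4 − 1 = 80. Prime factorization: 80 = 2^4·5.
f is primitive ⇔ z has order 80 in GF(3)[z]/(f), i.e. z^(80/q) ≠ 1 for each prime q | 80.
z^(40) mod f = 2.
z^(16) mod f = z³ + 1.
None equal 1, so z has full order 80; f is primitive.

Yes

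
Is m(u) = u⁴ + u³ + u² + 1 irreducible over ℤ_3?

Check for roots in ℤ_3: m(0) = 1; m(1) = 1; m(2) = 2.
No roots, so no linear factors.
Monic irreducibles of degree 2 over GF(3): u² + 1, u² + u - 1, u² - u - 1.
None of them divide m (all give nonzero remainder).
No irreducible factor of degree ≤ 2 exists, so m is irreducible over GF(3).

Yes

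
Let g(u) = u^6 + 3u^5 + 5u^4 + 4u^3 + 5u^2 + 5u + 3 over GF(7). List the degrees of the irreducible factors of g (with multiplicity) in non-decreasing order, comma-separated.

Complete factorization: g(u) = (u^2 + 2u + 5)·(u^2 + 3u + 6)·(u^2 + 5u + 5).
Factor degrees with multiplicity: 2 + 2 + 2 = 6.

2, 2, 2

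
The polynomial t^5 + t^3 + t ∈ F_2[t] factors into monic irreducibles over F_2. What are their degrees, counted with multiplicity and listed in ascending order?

1, 2, 2

Write g(t) = t^5 + t^3 + t.
Roots in F_2: g(0) = 0 → root; g(1) = 1.
Linear factors from roots: (t).
Complete factorization: g(t) = (t)·(t^2 + t + 1)^2.
Factor degrees with multiplicity: 1 + 2 + 2 = 5.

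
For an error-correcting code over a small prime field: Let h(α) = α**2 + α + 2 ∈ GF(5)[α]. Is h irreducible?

Yes

Check for roots in GF(5): h(0) = 2; h(1) = 4; h(2) = 3; h(3) = 4; h(4) = 2.
No roots. A degree-2 polynomial over a field with no linear factor is irreducible.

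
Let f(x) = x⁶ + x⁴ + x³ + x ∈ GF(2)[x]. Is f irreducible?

Check for roots in GF(2): f(0) = 0 → root; f(1) = 0 → root.
f(0) = 0, so (x) divides f(x); f is reducible.

No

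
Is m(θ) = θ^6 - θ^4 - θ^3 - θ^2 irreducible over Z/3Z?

Check for roots in Z/3Z: m(0) = 0 → root; m(1) = 1; m(2) = 0 → root.
m(0) = 0, so (θ) divides m(θ); m is reducible.

No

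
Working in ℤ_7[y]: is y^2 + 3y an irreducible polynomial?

No

Write m(y) = y^2 + 3y.
Check for roots in ℤ_7: m(0) = 0 → root; m(1) = 4; m(2) = 3; m(3) = 4; m(4) = 0 → root; m(5) = 5; m(6) = 5.
m(0) = 0, so (y) divides m(y); m is reducible.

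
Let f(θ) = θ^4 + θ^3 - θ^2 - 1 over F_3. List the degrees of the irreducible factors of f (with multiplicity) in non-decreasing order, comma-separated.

1, 3

Roots in F_3: f(0) = 2; f(1) = 0 → root; f(2) = 1.
Linear factors from roots: (θ - 1).
Complete factorization: f(θ) = (θ - 1)·(θ^3 - θ^2 + θ + 1).
Factor degrees with multiplicity: 1 + 3 = 4.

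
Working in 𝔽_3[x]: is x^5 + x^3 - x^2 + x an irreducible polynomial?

Write g(x) = x^5 + x^3 - x^2 + x.
Check for roots in 𝔽_3: g(0) = 0 → root; g(1) = 2; g(2) = 2.
g(0) = 0, so (x) divides g(x); g is reducible.

No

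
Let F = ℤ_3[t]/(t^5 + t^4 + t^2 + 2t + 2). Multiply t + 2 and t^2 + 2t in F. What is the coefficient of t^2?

Multiply in ℤ_3[t]: (t + 2)·(t^2 + 2t) = t^3 + t^2 + t.
Reduced: t^3 + t^2 + t.

1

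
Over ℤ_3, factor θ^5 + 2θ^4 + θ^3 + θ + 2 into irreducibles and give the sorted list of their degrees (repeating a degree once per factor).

Write h(θ) = θ^5 + 2θ^4 + θ^3 + θ + 2.
Roots in ℤ_3: h(0) = 2; h(1) = 1; h(2) = 1.
Complete factorization: h(θ) = (θ^5 + 2θ^4 + θ^3 + θ + 2).
Factor degrees with multiplicity: 5 = 5.

5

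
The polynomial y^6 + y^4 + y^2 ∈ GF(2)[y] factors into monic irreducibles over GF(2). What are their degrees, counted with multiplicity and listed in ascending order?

1, 1, 2, 2

Write g(y) = y^6 + y^4 + y^2.
Roots in GF(2): g(0) = 0 → root; g(1) = 1.
Linear factors from roots: (y).
Complete factorization: g(y) = (y)^2·(y^2 + y + 1)^2.
Factor degrees with multiplicity: 1 + 1 + 2 + 2 = 6.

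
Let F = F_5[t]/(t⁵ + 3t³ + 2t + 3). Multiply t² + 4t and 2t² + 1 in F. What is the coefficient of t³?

Multiply in F_5[t]: (t² + 4t)·(2t² + 1) = 2t⁴ + 3t³ + t² + 4t.
Reduced: 2t⁴ + 3t³ + t² + 4t.

3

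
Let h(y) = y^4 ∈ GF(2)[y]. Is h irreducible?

No

Check for roots in GF(2): h(0) = 0 → root; h(1) = 1.
h(0) = 0, so (y) divides h(y); h is reducible.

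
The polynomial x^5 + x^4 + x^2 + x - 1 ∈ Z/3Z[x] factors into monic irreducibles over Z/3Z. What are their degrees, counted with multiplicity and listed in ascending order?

1, 1, 3

Write f(x) = x^5 + x^4 + x^2 + x - 1.
Roots in Z/3Z: f(0) = 2; f(1) = 0 → root; f(2) = 2.
Linear factors from roots: (x - 1).
Complete factorization: f(x) = (x - 1)^2·(x^3 - x - 1).
Factor degrees with multiplicity: 1 + 1 + 3 = 5.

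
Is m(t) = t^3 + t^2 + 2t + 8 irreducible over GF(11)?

Check each element of GF(11) for a root: m(0)=8, m(1)=1, m(2)=2, m(3)=6, m(4)=8, m(5)=3, m(6)=8, m(7)=7, m(8)=6, m(9)=0, m(10)=6.
m(9) = 0, so (t − 9) divides m(t); m is reducible.

No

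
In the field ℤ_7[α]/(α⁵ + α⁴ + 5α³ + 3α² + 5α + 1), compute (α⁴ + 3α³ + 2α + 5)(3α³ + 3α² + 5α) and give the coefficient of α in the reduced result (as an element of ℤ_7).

Multiply in ℤ_7[α]: (α⁴ + 3α³ + 2α + 5)·(3α³ + 3α² + 5α) = 3α⁷ + 5α⁶ + 4α² + 4α.
Reduce using α⁵ ≡ 6α⁴ + 2α³ + 4α² + 2α + 6 (mod α⁵ + α⁴ + 5α³ + 3α² + 5α + 1).
Reduced: 5α⁴ + α³ + 3α + 3.

3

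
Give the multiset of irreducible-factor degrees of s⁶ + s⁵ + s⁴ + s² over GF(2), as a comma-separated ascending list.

1, 1, 1, 3

Write f(s) = s⁶ + s⁵ + s⁴ + s².
Roots in GF(2): f(0) = 0 → root; f(1) = 0 → root.
Linear factors from roots: (s), (s + 1).
Complete factorization: f(s) = (s + 1)·(s)^2·(s³ + s + 1).
Factor degrees with multiplicity: 1 + 1 + 1 + 3 = 6.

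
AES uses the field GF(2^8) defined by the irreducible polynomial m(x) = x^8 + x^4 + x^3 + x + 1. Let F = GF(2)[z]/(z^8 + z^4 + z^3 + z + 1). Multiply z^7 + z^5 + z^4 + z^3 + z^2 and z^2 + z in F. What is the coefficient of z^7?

1

Multiply in GF(2)[z]: (z^7 + z^5 + z^4 + z^3 + z^2)·(z^2 + z) = z^9 + z^8 + z^7 + z^3.
Reduce using z^8 ≡ z^4 + z^3 + z + 1 (mod z^8 + z^4 + z^3 + z + 1).
Reduced: z^7 + z^5 + z^2 + 1.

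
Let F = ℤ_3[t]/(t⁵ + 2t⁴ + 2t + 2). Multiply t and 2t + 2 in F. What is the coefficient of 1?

0

Multiply in ℤ_3[t]: (t)·(2t + 2) = 2t² + 2t.
Reduced: 2t² + 2t.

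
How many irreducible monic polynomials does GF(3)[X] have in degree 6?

116

The number of monic irreducibles of degree 6 over GF(3) is (1/6)·Σ_{d∣6} μ(6/d) 3^d.
Divisors of 6: 1, 2, 3, 6; μ(6/d) for each: 1, -1, -1, 1.
Σ = 3^1 − 3^2 − 3^3 + 3^6 = 696.
N = 696/6 = 116.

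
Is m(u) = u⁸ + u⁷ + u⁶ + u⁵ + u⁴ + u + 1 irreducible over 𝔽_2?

Check for roots in 𝔽_2: m(0) = 1; m(1) = 1.
No roots, so no linear factors.
Monic irreducibles of degree 2 over GF(2): u² + u + 1.
None of them divide m (all give nonzero remainder).
Monic irreducibles of degree 3 over GF(2): u³ + u + 1, u³ + u² + 1.
None of them divide m (all give nonzero remainder).
Monic irreducibles of degree 4 over GF(2): u⁴ + u + 1, u⁴ + u³ + 1, u⁴ + u³ + u² + u + 1.
None of them divide m (all give nonzero remainder).
No irreducible factor of degree ≤ 4 exists, so m is irreducible over GF(2).

Yes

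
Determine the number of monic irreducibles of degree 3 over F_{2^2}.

20

By the necklace-counting formula, N_4(3) = (1/3) Σ_{d|3} μ(3/d)·4^d.
Divisors of 3: 1, 3; μ(3/d) for each: -1, 1.
Σ = − 4^1 + 4^3 = 60.
N = 60/3 = 20.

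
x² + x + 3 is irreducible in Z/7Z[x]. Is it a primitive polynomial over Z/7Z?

Yes

Write f(x) = x² + x + 3.
|GF(7^2)^×| = 7^2 − 1 = 48. Prime factorization: 48 = 2^4·3.
f is primitive ⇔ x has order 48 in GF(7)[x]/(f), i.e. x^(48/q) ≠ 1 for each prime q | 48.
x^(24) mod f = 6.
x^(16) mod f = 2.
None equal 1, so x has full order 48; f is primitive.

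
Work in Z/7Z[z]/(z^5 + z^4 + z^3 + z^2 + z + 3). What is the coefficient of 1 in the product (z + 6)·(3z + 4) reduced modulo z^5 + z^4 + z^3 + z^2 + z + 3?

3

Multiply in Z/7Z[z]: (z + 6)·(3z + 4) = 3z^2 + z + 3.
Reduced: 3z^2 + z + 3.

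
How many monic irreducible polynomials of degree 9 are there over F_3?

By the necklace-counting formula, N_3(9) = (1/9) Σ_{d|9} μ(9/d)·3^d.
Divisors of 9: 1, 3, 9; μ(9/d) for each: 0, -1, 1.
Σ = − 3^3 + 3^9 = 19656.
N = 19656/9 = 2184.

2184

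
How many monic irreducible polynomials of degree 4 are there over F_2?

3

x^(2^4) − x is the product of all monic irreducibles of degree dividing 4; Möbius inversion gives N = (1/4) Σ μ(4/d)·2^d.
Divisors of 4: 1, 2, 4; μ(4/d) for each: 0, -1, 1.
Σ = − 2^2 + 2^4 = 12.
N = 12/4 = 3.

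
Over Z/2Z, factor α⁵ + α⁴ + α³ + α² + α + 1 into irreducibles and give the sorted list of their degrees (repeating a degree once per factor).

1, 2, 2

Write h(α) = α⁵ + α⁴ + α³ + α² + α + 1.
Roots in Z/2Z: h(0) = 1; h(1) = 0 → root.
Linear factors from roots: (α + 1).
Complete factorization: h(α) = (α + 1)·(α² + α + 1)^2.
Factor degrees with multiplicity: 1 + 2 + 2 = 5.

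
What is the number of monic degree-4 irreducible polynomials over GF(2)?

3

x^(2^4) − x is the product of all monic irreducibles of degree dividing 4; Möbius inversion gives N = (1/4) Σ μ(4/d)·2^d.
Divisors of 4: 1, 2, 4; μ(4/d) for each: 0, -1, 1.
Σ = − 2^2 + 2^4 = 12.
N = 12/4 = 3.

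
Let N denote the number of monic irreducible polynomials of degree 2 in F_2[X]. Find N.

1

By the necklace-counting formula, N_2(2) = (1/2) Σ_{d|2} μ(2/d)·2^d.
Divisors of 2: 1, 2; μ(2/d) for each: -1, 1.
Σ = − 2^1 + 2^2 = 2.
N = 2/2 = 1.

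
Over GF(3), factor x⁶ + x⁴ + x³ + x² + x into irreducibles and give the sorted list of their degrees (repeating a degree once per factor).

Write h(x) = x⁶ + x⁴ + x³ + x² + x.
Roots in GF(3): h(0) = 0 → root; h(1) = 2; h(2) = 1.
Linear factors from roots: (x).
Complete factorization: h(x) = (x)·(x² - x - 1)·(x³ + x² - 1).
Factor degrees with multiplicity: 1 + 2 + 3 = 6.

1, 2, 3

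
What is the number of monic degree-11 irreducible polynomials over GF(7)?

179756976

x^(7^11) − x is the product of all monic irreducibles of degree dividing 11; Möbius inversion gives N = (1/11) Σ μ(11/d)·7^d.
Divisors of 11: 1, 11; μ(11/d) for each: -1, 1.
Σ = − 7^1 + 7^11 = 1977326736.
N = 1977326736/11 = 179756976.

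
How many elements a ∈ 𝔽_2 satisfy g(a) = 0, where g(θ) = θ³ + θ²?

Evaluate at each of the 2 elements of 𝔽_2:
g(0) = 0 → root; g(1) = 0 → root.
Roots: {0, 1}.

2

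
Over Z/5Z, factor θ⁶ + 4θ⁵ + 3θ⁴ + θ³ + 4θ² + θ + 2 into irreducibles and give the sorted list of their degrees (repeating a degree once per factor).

6

Write g(θ) = θ⁶ + 4θ⁵ + 3θ⁴ + θ³ + 4θ² + θ + 2.
Roots in Z/5Z: g(0) = 2; g(1) = 1; g(2) = 3; g(3) = 2; g(4) = 4.
Complete factorization: g(θ) = (θ⁶ + 4θ⁵ + 3θ⁴ + θ³ + 4θ² + θ + 2).
Factor degrees with multiplicity: 6 = 6.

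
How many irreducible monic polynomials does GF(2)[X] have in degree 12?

Gauss's count: N_{2}(12) = (1/12) Σ_{d|12} μ(12/d)·2^d.
Divisors of 12: 1, 2, 3, 4, 6, 12; μ(12/d) for each: 0, 1, 0, -1, -1, 1.
Σ = 2^2 − 2^4 − 2^6 + 2^12 = 4020.
N = 4020/12 = 335.

335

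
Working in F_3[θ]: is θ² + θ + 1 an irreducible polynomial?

No

Write f(θ) = θ² + θ + 1.
Check for roots in F_3: f(0) = 1; f(1) = 0 → root; f(2) = 1.
f(1) = 0, so (θ − 1) divides f(θ); f is reducible.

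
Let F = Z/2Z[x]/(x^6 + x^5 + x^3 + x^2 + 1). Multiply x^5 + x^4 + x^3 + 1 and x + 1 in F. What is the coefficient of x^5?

1

Multiply in Z/2Z[x]: (x^5 + x^4 + x^3 + 1)·(x + 1) = x^6 + x^3 + x + 1.
Reduce using x^6 ≡ x^5 + x^3 + x^2 + 1 (mod x^6 + x^5 + x^3 + x^2 + 1).
Reduced: x^5 + x^2 + x.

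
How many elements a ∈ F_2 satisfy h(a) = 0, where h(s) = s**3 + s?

Evaluate at each of the 2 elements of F_2:
h(0) = 0 → root; h(1) = 0 → root.
Roots: {0, 1}.

2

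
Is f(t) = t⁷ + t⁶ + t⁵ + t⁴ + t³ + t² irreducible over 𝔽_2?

Check for roots in 𝔽_2: f(0) = 0 → root; f(1) = 0 → root.
f(0) = 0, so (t) divides f(t); f is reducible.

No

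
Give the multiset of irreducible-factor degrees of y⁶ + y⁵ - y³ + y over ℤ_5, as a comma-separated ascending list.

1, 1, 1, 3

Write f(y) = y⁶ + y⁵ - y³ + y.
Roots in ℤ_5: f(0) = 0 → root; f(1) = 2; f(2) = 0 → root; f(3) = 3; f(4) = 0 → root.
Linear factors from roots: (y), (y - 2), (y + 1).
Complete factorization: f(y) = (y)·(y + 1)·(y - 2)·(y³ + 2y² - y + 2).
Factor degrees with multiplicity: 1 + 1 + 1 + 3 = 6.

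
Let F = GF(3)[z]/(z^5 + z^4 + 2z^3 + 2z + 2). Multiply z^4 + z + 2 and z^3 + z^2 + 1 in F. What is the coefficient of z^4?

Multiply in GF(3)[z]: (z^4 + z + 2)·(z^3 + z^2 + 1) = z^7 + z^6 + 2z^4 + 2z^2 + z + 2.
Reduce using z^5 ≡ 2z^4 + z^3 + z + 1 (mod z^5 + z^4 + 2z^3 + 2z + 2).
Reduced: z^4 + 2z^3 + 2z.

1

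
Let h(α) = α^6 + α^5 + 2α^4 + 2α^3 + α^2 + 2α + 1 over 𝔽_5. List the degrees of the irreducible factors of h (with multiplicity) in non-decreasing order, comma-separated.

Roots in 𝔽_5: h(0) = 1; h(1) = 0 → root; h(2) = 3; h(3) = 4; h(4) = 0 → root.
Linear factors from roots: (α - 1), (α + 1).
Complete factorization: h(α) = (α + 1)·(α - 1)·(α^2 + 2α - 1)·(α^2 - α + 1).
Factor degrees with multiplicity: 1 + 1 + 2 + 2 = 6.

1, 1, 2, 2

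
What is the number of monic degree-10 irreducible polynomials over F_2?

99

By the necklace-counting formula, N_2(10) = (1/10) Σ_{d|10} μ(10/d)·2^d.
Divisors of 10: 1, 2, 5, 10; μ(10/d) for each: 1, -1, -1, 1.
Σ = 2^1 − 2^2 − 2^5 + 2^10 = 990.
N = 990/10 = 99.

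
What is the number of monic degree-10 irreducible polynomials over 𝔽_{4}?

104754

By the necklace-counting formula, N_4(10) = (1/10) Σ_{d|10} μ(10/d)·4^d.
Divisors of 10: 1, 2, 5, 10; μ(10/d) for each: 1, -1, -1, 1.
Σ = 4^1 − 4^2 − 4^5 + 4^10 = 1047540.
N = 1047540/10 = 104754.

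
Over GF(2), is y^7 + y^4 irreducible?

No

Write h(y) = y^7 + y^4.
Check for roots in GF(2): h(0) = 0 → root; h(1) = 0 → root.
h(0) = 0, so (y) divides h(y); h is reducible.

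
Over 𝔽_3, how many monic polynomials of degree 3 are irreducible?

x^(3^3) − x is the product of all monic irreducibles of degree dividing 3; Möbius inversion gives N = (1/3) Σ μ(3/d)·3^d.
Divisors of 3: 1, 3; μ(3/d) for each: -1, 1.
Σ = − 3^1 + 3^3 = 24.
N = 24/3 = 8.

8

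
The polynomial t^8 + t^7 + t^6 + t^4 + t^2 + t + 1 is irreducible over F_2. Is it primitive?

Write f(t) = t^8 + t^7 + t^6 + t^4 + t^2 + t + 1.
|GF(2^8)^×| = 2^8 − 1 = 255. Prime factorization: 255 = 3·5·17.
f is primitive ⇔ t has order 255 in GF(2)[t]/(f), i.e. t^(255/q) ≠ 1 for each prime q | 255.
t^(85) mod f = 1
t^(51) mod f = 1
t^(15) mod f = t^7 + t^4 + t^3 + t^2 + t.
Since t^(85) = 1, the order of t divides 85 < 255; not primitive.

No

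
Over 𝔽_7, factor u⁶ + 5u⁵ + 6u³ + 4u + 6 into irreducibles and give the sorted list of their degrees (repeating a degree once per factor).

6

Write h(u) = u⁶ + 5u⁵ + 6u³ + 4u + 6.
Complete factorization: h(u) = (u⁶ + 5u⁵ + 6u³ + 4u + 6).
Factor degrees with multiplicity: 6 = 6.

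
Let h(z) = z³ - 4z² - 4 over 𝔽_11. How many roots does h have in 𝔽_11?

1

Evaluate at each of the 11 elements of 𝔽_11:
h(0) = 7; h(1) = 4; h(2) = 10; h(3) = 9; h(4) = 7; h(5) = 10; h(6) = 2; h(7) = 0 → root; h(8) = 10; h(9) = 5; h(10) = 2.
Roots: {7}.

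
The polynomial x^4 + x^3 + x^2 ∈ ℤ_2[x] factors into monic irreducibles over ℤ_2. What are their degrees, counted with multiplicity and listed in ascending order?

1, 1, 2

Write g(x) = x^4 + x^3 + x^2.
Roots in ℤ_2: g(0) = 0 → root; g(1) = 1.
Linear factors from roots: (x).
Complete factorization: g(x) = (x)^2·(x^2 + x + 1).
Factor degrees with multiplicity: 1 + 1 + 2 = 4.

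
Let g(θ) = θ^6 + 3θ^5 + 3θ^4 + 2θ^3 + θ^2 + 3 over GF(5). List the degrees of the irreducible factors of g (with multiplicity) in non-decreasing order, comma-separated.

Roots in GF(5): g(0) = 3; g(1) = 3; g(2) = 1; g(3) = 2; g(4) = 3.
Complete factorization: g(θ) = (θ^6 + 3θ^5 + 3θ^4 + 2θ^3 + θ^2 + 3).
Factor degrees with multiplicity: 6 = 6.

6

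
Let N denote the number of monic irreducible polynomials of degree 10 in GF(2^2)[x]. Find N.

x^(4^10) − x is the product of all monic irreducibles of degree dividing 10; Möbius inversion gives N = (1/10) Σ μ(10/d)·4^d.
Divisors of 10: 1, 2, 5, 10; μ(10/d) for each: 1, -1, -1, 1.
Σ = 4^1 − 4^2 − 4^5 + 4^10 = 1047540.
N = 1047540/10 = 104754.

104754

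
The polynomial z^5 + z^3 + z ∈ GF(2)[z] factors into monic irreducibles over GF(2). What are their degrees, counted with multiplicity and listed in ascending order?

1, 2, 2

Write h(z) = z^5 + z^3 + z.
Roots in GF(2): h(0) = 0 → root; h(1) = 1.
Linear factors from roots: (z).
Complete factorization: h(z) = (z)·(z^2 + z + 1)^2.
Factor degrees with multiplicity: 1 + 2 + 2 = 5.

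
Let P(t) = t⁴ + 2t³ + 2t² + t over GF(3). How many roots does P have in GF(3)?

Evaluate at each of the 3 elements of GF(3):
P(0) = 0 → root; P(1) = 0 → root; P(2) = 0 → root.
Roots: {0, 1, 2}.

3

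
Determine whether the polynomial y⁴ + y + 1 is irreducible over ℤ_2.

Write g(y) = y⁴ + y + 1.
Check for roots in ℤ_2: g(0) = 1; g(1) = 1.
No roots, so no linear factors.
Monic irreducibles of degree 2 over GF(2): y² + y + 1.
None of them divide g (all give nonzero remainder).
No irreducible factor of degree ≤ 2 exists, so g is irreducible over GF(2).

Yes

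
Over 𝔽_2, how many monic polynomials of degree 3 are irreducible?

2

By the necklace-counting formula, N_2(3) = (1/3) Σ_{d|3} μ(3/d)·2^d.
Divisors of 3: 1, 3; μ(3/d) for each: -1, 1.
Σ = − 2^1 + 2^3 = 6.
N = 6/3 = 2.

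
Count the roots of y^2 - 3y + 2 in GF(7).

2

Write f(y) = y^2 - 3y + 2.
Evaluate at each of the 7 elements of GF(7):
f(0) = 2; f(1) = 0 → root; f(2) = 0 → root; f(3) = 2; f(4) = 6; f(5) = 5; f(6) = 6.
Roots: {1, 2}.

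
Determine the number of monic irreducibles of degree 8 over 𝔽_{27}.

The number of monic irreducibles of degree 8 over GF(27) is (1/8)·Σ_{d∣8} μ(8/d) 27^d.
Divisors of 8: 1, 2, 4, 8; μ(8/d) for each: 0, 0, -1, 1.
Σ = − 27^4 + 27^8 = 282429005040.
N = 282429005040/8 = 35303625630.

35303625630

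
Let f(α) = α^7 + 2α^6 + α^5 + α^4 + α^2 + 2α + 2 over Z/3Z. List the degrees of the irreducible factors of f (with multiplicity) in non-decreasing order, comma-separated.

7

Roots in Z/3Z: f(0) = 2; f(1) = 1; f(2) = 2.
Complete factorization: f(α) = (α^7 + 2α^6 + α^5 + α^4 + α^2 + 2α + 2).
Factor degrees with multiplicity: 7 = 7.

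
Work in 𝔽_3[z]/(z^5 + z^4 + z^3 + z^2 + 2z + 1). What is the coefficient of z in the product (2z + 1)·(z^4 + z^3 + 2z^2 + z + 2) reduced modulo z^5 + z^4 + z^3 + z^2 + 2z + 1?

1

Multiply in 𝔽_3[z]: (2z + 1)·(z^4 + z^3 + 2z^2 + z + 2) = 2z^5 + 2z^3 + z^2 + 2z + 2.
Reduce using z^5 ≡ 2z^4 + 2z^3 + 2z^2 + z + 2 (mod z^5 + z^4 + z^3 + z^2 + 2z + 1).
Reduced: z^4 + 2z^2 + z.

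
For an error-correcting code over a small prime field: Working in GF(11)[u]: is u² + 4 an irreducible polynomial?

Write P(u) = u² + 4.
Check each element of GF(11) for a root: P(0)=4, P(1)=5, P(2)=8, P(3)=2, P(4)=9, P(5)=7, P(6)=7, P(7)=9, P(8)=2, P(9)=8, P(10)=5.
No roots. A degree-2 polynomial over a field with no linear factor is irreducible.

Yes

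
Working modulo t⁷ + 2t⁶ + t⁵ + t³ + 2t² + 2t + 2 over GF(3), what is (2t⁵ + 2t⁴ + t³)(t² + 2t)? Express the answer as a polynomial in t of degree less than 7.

Multiply in GF(3)[t]: (2t⁵ + 2t⁴ + t³)·(t² + 2t) = 2t⁷ + 2t⁵ + 2t⁴.
Reduce using t⁷ ≡ t⁶ + 2t⁵ + 2t³ + t² + t + 1 (mod t⁷ + 2t⁶ + t⁵ + t³ + 2t² + 2t + 2).
Reduced: 2t⁶ + 2t⁴ + t³ + 2t² + 2t + 2.

2t^6 + 2t^4 + t^3 + 2t^2 + 2t + 2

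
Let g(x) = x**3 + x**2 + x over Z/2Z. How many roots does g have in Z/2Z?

1

Evaluate at each of the 2 elements of Z/2Z:
g(0) = 0 → root; g(1) = 1.
Roots: {0}.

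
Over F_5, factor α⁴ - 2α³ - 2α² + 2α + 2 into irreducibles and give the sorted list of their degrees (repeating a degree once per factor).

4

Write f(α) = α⁴ - 2α³ - 2α² + 2α + 2.
Roots in F_5: f(0) = 2; f(1) = 1; f(2) = 3; f(3) = 2; f(4) = 1.
Complete factorization: f(α) = (α⁴ - 2α³ - 2α² + 2α + 2).
Factor degrees with multiplicity: 4 = 4.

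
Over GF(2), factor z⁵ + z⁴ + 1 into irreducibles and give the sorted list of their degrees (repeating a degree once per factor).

2, 3

Write f(z) = z⁵ + z⁴ + 1.
Roots in GF(2): f(0) = 1; f(1) = 1.
Complete factorization: f(z) = (z² + z + 1)·(z³ + z + 1).
Factor degrees with multiplicity: 2 + 3 = 5.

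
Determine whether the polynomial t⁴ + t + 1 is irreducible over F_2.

Yes

Write h(t) = t⁴ + t + 1.
Check for roots in F_2: h(0) = 1; h(1) = 1.
No roots, so no linear factors.
Monic irreducibles of degree 2 over GF(2): t² + t + 1.
None of them divide h (all give nonzero remainder).
No irreducible factor of degree ≤ 2 exists, so h is irreducible over GF(2).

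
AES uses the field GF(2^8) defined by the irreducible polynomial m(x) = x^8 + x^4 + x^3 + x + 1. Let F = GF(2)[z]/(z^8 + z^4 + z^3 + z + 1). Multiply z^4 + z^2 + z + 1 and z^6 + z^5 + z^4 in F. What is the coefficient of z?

Multiply in GF(2)[z]: (z^4 + z^2 + z + 1)·(z^6 + z^5 + z^4) = z^10 + z^9 + z^6 + z^4.
Reduce using z^8 ≡ z^4 + z^3 + z + 1 (mod z^8 + z^4 + z^3 + z + 1).
Reduced: z^3 + z.

1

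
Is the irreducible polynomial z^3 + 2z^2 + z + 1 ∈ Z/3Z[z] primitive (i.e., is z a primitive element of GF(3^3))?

Yes

Write f(z) = z^3 + 2z^2 + z + 1.
|GF(3^3)^×| = 3^3 − 1 = 26. Prime factorization: 26 = 2·13.
f is primitive ⇔ z has order 26 in GF(3)[z]/(f), i.e. z^(26/q) ≠ 1 for each prime q | 26.
z^(13) mod f = 2.
z^(2) mod f = z^2.
None equal 1, so z has full order 26; f is primitive.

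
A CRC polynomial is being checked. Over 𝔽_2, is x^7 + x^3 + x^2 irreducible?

No

Write h(x) = x^7 + x^3 + x^2.
Check for roots in 𝔽_2: h(0) = 0 → root; h(1) = 1.
h(0) = 0, so (x) divides h(x); h is reducible.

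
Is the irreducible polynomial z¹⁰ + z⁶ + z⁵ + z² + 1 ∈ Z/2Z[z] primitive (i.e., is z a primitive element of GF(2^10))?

Yes

Write f(z) = z¹⁰ + z⁶ + z⁵ + z² + 1.
|GF(2^10)^×| = 2^10 − 1 = 1023. Prime factorization: 1023 = 3·11·31.
f is primitive ⇔ z has order 1023 in GF(2)[z]/(f), i.e. z^(1023/q) ≠ 1 for each prime q | 1023.
z^(341) mod f = z⁹ + z⁸ + z⁷ + z⁶ + z + 1.
z^(93) mod f = z⁹ + z⁸ + z⁴ + z³.
z^(33) mod f = z⁹ + z⁷ + z⁵ + z³.
None equal 1, so z has full order 1023; f is primitive.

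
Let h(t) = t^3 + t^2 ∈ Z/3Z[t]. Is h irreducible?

Check for roots in Z/3Z: h(0) = 0 → root; h(1) = 2; h(2) = 0 → root.
h(0) = 0, so (t) divides h(t); h is reducible.

No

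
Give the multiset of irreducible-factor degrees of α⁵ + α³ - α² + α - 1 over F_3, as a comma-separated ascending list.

2, 3

Write f(α) = α⁵ + α³ - α² + α - 1.
Roots in F_3: f(0) = 2; f(1) = 1; f(2) = 1.
Complete factorization: f(α) = (α² + α - 1)·(α³ - α² + 1).
Factor degrees with multiplicity: 2 + 3 = 5.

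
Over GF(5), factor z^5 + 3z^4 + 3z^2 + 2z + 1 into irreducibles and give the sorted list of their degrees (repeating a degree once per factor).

1, 1, 1, 2

Write g(z) = z^5 + 3z^4 + 3z^2 + 2z + 1.
Roots in GF(5): g(0) = 1; g(1) = 0 → root; g(2) = 2; g(3) = 0 → root; g(4) = 4.
Linear factors from roots: (z + 4), (z + 2).
Complete factorization: g(z) = (z + 2)·(z + 4)^2·(z^2 + 3z + 3).
Factor degrees with multiplicity: 1 + 1 + 1 + 2 = 5.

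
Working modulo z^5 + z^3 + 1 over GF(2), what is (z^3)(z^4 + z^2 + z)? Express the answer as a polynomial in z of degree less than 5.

z^4 + z^2

Multiply in GF(2)[z]: (z^3)·(z^4 + z^2 + z) = z^7 + z^5 + z^4.
Reduce using z^5 ≡ z^3 + 1 (mod z^5 + z^3 + 1).
Reduced: z^4 + z^2.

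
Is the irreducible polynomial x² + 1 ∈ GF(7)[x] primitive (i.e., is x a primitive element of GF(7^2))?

Write f(x) = x² + 1.
|GF(7^2)^×| = 7^2 − 1 = 48. Prime factorization: 48 = 2^4·3.
f is primitive ⇔ x has order 48 in GF(7)[x]/(f), i.e. x^(48/q) ≠ 1 for each prime q | 48.
x^(24) mod f = 1
x^(16) mod f = 1
Since x^(24) = 1, the order of x divides 24 < 48; not primitive.

No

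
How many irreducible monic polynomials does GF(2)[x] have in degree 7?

18

Gauss's count: N_{2}(7) = (1/7) Σ_{d|7} μ(7/d)·2^d.
Divisors of 7: 1, 7; μ(7/d) for each: -1, 1.
Σ = − 2^1 + 2^7 = 126.
N = 126/7 = 18.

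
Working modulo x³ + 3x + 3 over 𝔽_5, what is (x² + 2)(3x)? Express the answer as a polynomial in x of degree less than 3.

2x + 1

Multiply in 𝔽_5[x]: (x² + 2)·(3x) = 3x³ + x.
Reduce using x³ ≡ 2x + 2 (mod x³ + 3x + 3).
Reduced: 2x + 1.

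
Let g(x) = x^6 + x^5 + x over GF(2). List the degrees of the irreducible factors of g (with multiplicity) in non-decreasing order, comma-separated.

Roots in GF(2): g(0) = 0 → root; g(1) = 1.
Linear factors from roots: (x).
Complete factorization: g(x) = (x)·(x^2 + x + 1)·(x^3 + x + 1).
Factor degrees with multiplicity: 1 + 2 + 3 = 6.

1, 2, 3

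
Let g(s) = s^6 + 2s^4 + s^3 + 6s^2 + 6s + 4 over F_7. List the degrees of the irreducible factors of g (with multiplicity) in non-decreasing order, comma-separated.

1, 1, 4

Linear factors from roots: (s + 4).
Complete factorization: g(s) = (s + 4)^2·(s^4 + 6s^3 + s^2 + 2s + 2).
Factor degrees with multiplicity: 1 + 1 + 4 = 6.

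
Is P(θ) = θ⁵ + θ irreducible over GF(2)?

No

Check for roots in GF(2): P(0) = 0 → root; P(1) = 0 → root.
P(0) = 0, so (θ) divides P(θ); P is reducible.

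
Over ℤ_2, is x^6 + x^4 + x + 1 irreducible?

Write g(x) = x^6 + x^4 + x + 1.
Check for roots in ℤ_2: g(0) = 1; g(1) = 0 → root.
g(1) = 0, so (x − 1) divides g(x); g is reducible.

No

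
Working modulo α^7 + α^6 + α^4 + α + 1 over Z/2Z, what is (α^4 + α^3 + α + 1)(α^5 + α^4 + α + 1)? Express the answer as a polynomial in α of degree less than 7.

Multiply in Z/2Z[α]: (α^4 + α^3 + α + 1)·(α^5 + α^4 + α + 1) = α^9 + α^7 + α^6 + α^5 + α^4 + α^3 + α^2 + 1.
Reduce using α^7 ≡ α^6 + α^4 + α + 1 (mod α^7 + α^6 + α^4 + α + 1).
Reduced: α^4 + α^2 + α + 1.

α^4 + α^2 + α + 1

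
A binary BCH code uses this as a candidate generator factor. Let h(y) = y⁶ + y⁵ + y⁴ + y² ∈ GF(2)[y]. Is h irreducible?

No

Check for roots in GF(2): h(0) = 0 → root; h(1) = 0 → root.
h(0) = 0, so (y) divides h(y); h is reducible.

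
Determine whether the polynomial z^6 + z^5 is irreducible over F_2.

No

Write P(z) = z^6 + z^5.
Check for roots in F_2: P(0) = 0 → root; P(1) = 0 → root.
P(0) = 0, so (z) divides P(z); P is reducible.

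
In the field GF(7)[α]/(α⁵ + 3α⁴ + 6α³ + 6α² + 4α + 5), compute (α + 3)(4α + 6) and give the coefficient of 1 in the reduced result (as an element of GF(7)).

Multiply in GF(7)[α]: (α + 3)·(4α + 6) = 4α² + 4α + 4.
Reduced: 4α² + 4α + 4.

4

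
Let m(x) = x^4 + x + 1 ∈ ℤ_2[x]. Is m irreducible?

Check for roots in ℤ_2: m(0) = 1; m(1) = 1.
No roots, so no linear factors.
Monic irreducibles of degree 2 over GF(2): x^2 + x + 1.
None of them divide m (all give nonzero remainder).
No irreducible factor of degree ≤ 2 exists, so m is irreducible over GF(2).

Yes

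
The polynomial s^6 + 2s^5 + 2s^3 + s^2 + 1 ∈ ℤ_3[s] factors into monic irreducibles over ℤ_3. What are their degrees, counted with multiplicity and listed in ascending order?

6

Write g(s) = s^6 + 2s^5 + 2s^3 + s^2 + 1.
Roots in ℤ_3: g(0) = 1; g(1) = 1; g(2) = 2.
Complete factorization: g(s) = (s^6 + 2s^5 + 2s^3 + s^2 + 1).
Factor degrees with multiplicity: 6 = 6.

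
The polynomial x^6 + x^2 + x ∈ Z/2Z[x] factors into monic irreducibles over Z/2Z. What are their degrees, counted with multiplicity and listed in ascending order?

Write h(x) = x^6 + x^2 + x.
Roots in Z/2Z: h(0) = 0 → root; h(1) = 1.
Linear factors from roots: (x).
Complete factorization: h(x) = (x)·(x^2 + x + 1)·(x^3 + x^2 + 1).
Factor degrees with multiplicity: 1 + 2 + 3 = 6.

1, 2, 3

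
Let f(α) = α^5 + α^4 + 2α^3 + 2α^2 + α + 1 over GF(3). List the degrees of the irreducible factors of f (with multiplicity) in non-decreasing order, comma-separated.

Roots in GF(3): f(0) = 1; f(1) = 2; f(2) = 0 → root.
Linear factors from roots: (α + 1).
Complete factorization: f(α) = (α + 1)·(α^2 + 1)^2.
Factor degrees with multiplicity: 1 + 2 + 2 = 5.

1, 2, 2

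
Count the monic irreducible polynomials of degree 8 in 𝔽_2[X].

30

By the necklace-counting formula, N_2(8) = (1/8) Σ_{d|8} μ(8/d)·2^d.
Divisors of 8: 1, 2, 4, 8; μ(8/d) for each: 0, 0, -1, 1.
Σ = − 2^4 + 2^8 = 240.
N = 240/8 = 30.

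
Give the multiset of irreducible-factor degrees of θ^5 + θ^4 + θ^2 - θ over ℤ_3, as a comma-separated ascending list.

Write f(θ) = θ^5 + θ^4 + θ^2 - θ.
Roots in ℤ_3: f(0) = 0 → root; f(1) = 2; f(2) = 2.
Linear factors from roots: (θ).
Complete factorization: f(θ) = (θ)·(θ^2 + 1)·(θ^2 + θ - 1).
Factor degrees with multiplicity: 1 + 2 + 2 = 5.

1, 2, 2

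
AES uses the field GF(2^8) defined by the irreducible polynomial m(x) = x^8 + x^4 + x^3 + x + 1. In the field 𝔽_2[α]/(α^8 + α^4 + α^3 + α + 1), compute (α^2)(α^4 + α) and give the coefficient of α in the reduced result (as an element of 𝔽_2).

Multiply in 𝔽_2[α]: (α^2)·(α^4 + α) = α^6 + α^3.
Reduced: α^6 + α^3.

0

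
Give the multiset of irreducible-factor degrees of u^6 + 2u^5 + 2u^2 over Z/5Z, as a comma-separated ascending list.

Write h(u) = u^6 + 2u^5 + 2u^2.
Roots in Z/5Z: h(0) = 0 → root; h(1) = 0 → root; h(2) = 1; h(3) = 3; h(4) = 1.
Linear factors from roots: (u), (u - 1).
Complete factorization: h(u) = (u)^2·(u - 1)^2·(u^2 - u + 2).
Factor degrees with multiplicity: 1 + 1 + 1 + 1 + 2 = 6.

1, 1, 1, 1, 2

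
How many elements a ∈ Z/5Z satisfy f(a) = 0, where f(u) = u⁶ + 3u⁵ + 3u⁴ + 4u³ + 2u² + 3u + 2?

Evaluate at each of the 5 elements of Z/5Z:
f(0) = 2; f(1) = 3; f(2) = 1; f(3) = 3; f(4) = 3.
No element is a root.

0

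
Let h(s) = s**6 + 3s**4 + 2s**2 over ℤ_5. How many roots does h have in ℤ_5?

3

Evaluate at each of the 5 elements of ℤ_5:
h(0) = 0 → root; h(1) = 1; h(2) = 0 → root; h(3) = 0 → root; h(4) = 1.
Roots: {0, 2, 3}.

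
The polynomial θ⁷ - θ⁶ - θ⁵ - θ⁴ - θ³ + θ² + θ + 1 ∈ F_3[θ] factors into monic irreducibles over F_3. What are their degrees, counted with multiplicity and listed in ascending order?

Write g(θ) = θ⁷ - θ⁶ - θ⁵ - θ⁴ - θ³ + θ² + θ + 1.
Roots in F_3: g(0) = 1; g(1) = 0 → root; g(2) = 0 → root.
Linear factors from roots: (θ - 1), (θ + 1).
Complete factorization: g(θ) = (θ + 1)·(θ - 1)·(θ² + 1)·(θ³ - θ² - θ - 1).
Factor degrees with multiplicity: 1 + 1 + 2 + 3 = 7.

1, 1, 2, 3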